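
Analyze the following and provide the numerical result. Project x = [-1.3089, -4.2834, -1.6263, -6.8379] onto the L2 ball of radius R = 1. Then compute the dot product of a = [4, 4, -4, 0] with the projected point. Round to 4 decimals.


Step 1: Compute ||x|| (intermediates to 6 decimals).
||x|| = sqrt((-1.3089)^2 + (-4.2834)^2 + (-1.6263)^2 + (-6.8379)^2) = 8.334414
Step 2: Project.
Since ||x|| > R, scale = R/||x|| = 1/8.334414 = 0.119984, proj(x) = scale * x
proj(x) = [-0.157047, -0.513939, -0.19513, -0.820439]
Step 3: Dot product.
a^T * proj(x) = 4*(-0.157047) + 4*(-0.513939) - 4*(-0.19513) + 0*(-0.820439) = -1.9034


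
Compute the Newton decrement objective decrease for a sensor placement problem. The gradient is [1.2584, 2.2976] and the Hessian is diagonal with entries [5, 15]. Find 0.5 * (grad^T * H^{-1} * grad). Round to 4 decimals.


Step 1: H is diagonal, so H^(-1) * g = [0.2517, 0.1532].
Step 2: g^T H^(-1) g = sum_i g_i^2 / H_ii
  = (1.2584)^2/5 + (2.2976)^2/15
  = 0.3167 + 0.3519 = 0.6686
Step 3: Objective decrease = 0.5 * g^T H^(-1) g = 0.3343


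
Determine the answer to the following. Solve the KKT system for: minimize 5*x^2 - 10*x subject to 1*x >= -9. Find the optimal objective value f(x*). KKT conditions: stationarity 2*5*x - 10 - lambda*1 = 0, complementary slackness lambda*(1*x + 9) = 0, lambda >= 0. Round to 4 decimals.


Step 1: Try lambda = 0 (constraint inactive).
Stationarity: 2*5*x - 10 = 0
x* = 10/(2*5) = 1.0
Check constraint: 1*1.0 = 1.0 >= -9 -- satisfied.
Step 2: Compute optimal value.
f(x*) = 5*1.0^2 - 10*1.0 = -5.0


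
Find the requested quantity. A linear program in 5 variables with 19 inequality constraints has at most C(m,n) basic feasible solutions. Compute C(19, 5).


Each vertex corresponds to some choice of n active constraints out of m, so the number of vertices is at most C(m, n) = m! / (n!(m-n)!).
m = 19, n = 5
Numerator: 19 * 18 * 17 * 16 * 15
Denominator: 5! = 120
C(19, 5) = 11628


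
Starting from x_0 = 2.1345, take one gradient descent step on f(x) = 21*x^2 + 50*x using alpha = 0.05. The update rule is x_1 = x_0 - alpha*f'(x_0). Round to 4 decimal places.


We compute the gradient at x_0 and apply the update.
f'(x) = 42*x + 50
f'(2.1345) = 42*2.1345 + 50 = 139.649
x_1 = 2.1345 - 0.05*139.649 = -4.848


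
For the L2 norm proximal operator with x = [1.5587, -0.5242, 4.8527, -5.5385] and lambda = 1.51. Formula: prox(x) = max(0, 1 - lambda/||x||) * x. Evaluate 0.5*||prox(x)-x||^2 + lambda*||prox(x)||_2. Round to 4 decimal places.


Step 1: Compute ||x||.
||x|| = 7.5451
Step 2: Compute scaling factor.
scale = max(0, 1 - 1.51/7.5451) = 0.7999
Step 3: prox(x) = [1.2468, -0.4193, 3.8815, -4.4301]
||prox(x)|| = 6.0351
Step 4: Proximal objective.
0.5*||prox-x||^2 = 1.1401
lambda*||prox|| = 9.113
Total = 10.253


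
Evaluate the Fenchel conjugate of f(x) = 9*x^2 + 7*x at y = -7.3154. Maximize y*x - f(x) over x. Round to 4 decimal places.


f*(y) = sup_x {y*x - a*x^2 - b*x} = sup_x {(y-b)*x - a*x^2}
FOC: (y - b) - 2a*x = 0 => x* = (y - b)/(2a)
x* = (-7.3154 - 7)/(2*9) = -0.7953
f*(-7.3154) = (y-b)^2/(4a) = (-7.3154 - 7)^2/(4*9)
= 204.9307/36 = 5.6925


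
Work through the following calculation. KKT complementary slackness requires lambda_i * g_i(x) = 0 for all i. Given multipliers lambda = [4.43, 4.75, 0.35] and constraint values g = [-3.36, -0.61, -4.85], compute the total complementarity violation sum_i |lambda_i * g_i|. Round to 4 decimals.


KKT complementary slackness check:
lambda_1 * g_1 = 4.43 * -3.36 = -14.8848
lambda_2 * g_2 = 4.75 * -0.61 = -2.8975
lambda_3 * g_3 = 0.35 * -4.85 = -1.6975
Total violation = 14.8848 + 2.8975 + 1.6975 = 19.4798


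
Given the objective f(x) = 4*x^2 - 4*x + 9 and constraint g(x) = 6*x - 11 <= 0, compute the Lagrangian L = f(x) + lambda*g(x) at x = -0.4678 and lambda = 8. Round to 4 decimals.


Step 1: Evaluate f(x).
f(-0.4678) = 4*(-0.4678)^2 - 4*(-0.4678) + 9 = 11.7465
Step 2: Evaluate g(x).
g(-0.4678) = 6*-0.4678 - 11 = -13.8068
Step 3: Compute Lagrangian.
L = 11.7465 + 8*-13.8068 = -98.7079


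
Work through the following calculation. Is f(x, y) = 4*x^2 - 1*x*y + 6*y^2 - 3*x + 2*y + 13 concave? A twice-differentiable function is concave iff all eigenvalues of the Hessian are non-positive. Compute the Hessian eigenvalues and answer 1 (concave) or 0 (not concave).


The Hessian of f(x,y) = 4*x^2 - 1*x*y + 6*y^2 - 3*x + 2*y + 13 is:
H = [[8, -1], [-1, 12]]
Trace = 8 + 12 = 20
Determinant = 8*12 - (-1)^2 = 95
Discriminant = (20)^2 - 4*95 = 20.0
Eigenvalues: lambda_1 = 7.7639, lambda_2 = 12.2361
The function is not concave.

0


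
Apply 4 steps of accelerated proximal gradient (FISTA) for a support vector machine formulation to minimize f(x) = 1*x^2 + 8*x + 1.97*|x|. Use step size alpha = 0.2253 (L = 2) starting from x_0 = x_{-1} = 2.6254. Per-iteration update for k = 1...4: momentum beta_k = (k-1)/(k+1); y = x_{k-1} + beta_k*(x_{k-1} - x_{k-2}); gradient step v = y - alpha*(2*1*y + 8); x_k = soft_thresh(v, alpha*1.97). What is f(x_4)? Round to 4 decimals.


FISTA on f(x) = 1*x^2 + 8*x + 1.97*|x|
L = 2, alpha = 0.2253
Iteration 1: beta = 0.0, y = 2.6254 + 0.0*(2.6254 - 2.6254) = 2.6254
  grad(y) = 13.2508, v = y - alpha*grad = -0.36
  prox(v) = soft_thresh(-0.36, 0.4438) = 0.0
Iteration 2: beta = 0.3333, y = 0.0 + 0.3333*(0.0 - 2.6254) = -0.8751
  grad(y) = 6.2497, v = y - alpha*grad = -2.2832
  prox(v) = soft_thresh(-2.2832, 0.4438) = -1.8394
Iteration 3: beta = 0.5, y = -1.8394 + 0.5*(-1.8394 - 0.0) = -2.759
  grad(y) = 2.4819, v = y - alpha*grad = -3.3182
  prox(v) = soft_thresh(-3.3182, 0.4438) = -2.8744
Iteration 4: beta = 0.6, y = -2.8744 + 0.6*(-2.8744 + 1.8394) = -3.4954
  grad(y) = 1.0092, v = y - alpha*grad = -3.7228
  prox(v) = soft_thresh(-3.7228, 0.4438) = -3.2789
f(x_4) = 1*(-3.2789)^2 + 8*(-3.2789) + 1.97*|-3.2789| = -9.0206


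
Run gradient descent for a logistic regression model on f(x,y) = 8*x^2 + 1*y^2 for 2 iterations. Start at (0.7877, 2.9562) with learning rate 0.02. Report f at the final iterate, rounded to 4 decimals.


Gradient descent on f(x,y) = 8*x^2 + 1*y^2.
Starting point: (0.7877, 2.9562), alpha = 0.02
Step 1: grad_x = 2*8*0.7877 = 12.6032, grad_y = 2*1*2.9562 = 5.9124
  x_1 = 0.7877 - 0.02*12.6032 = 0.5356
  y_1 = 2.9562 - 0.02*5.9124 = 2.838
Step 2: grad_x = 2*8*0.5356 = 8.5702, grad_y = 2*1*2.838 = 5.6759
  x_2 = 0.5356 - 0.02*8.5702 = 0.3642
  y_2 = 2.838 - 0.02*5.6759 = 2.7244
f(0.3642, 2.7244) = 8*0.3642^2 + 1*2.7244^2 = 8.4839


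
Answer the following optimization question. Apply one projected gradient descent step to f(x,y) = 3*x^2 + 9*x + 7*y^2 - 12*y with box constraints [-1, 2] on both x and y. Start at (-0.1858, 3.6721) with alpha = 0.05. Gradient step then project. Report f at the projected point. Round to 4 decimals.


Step 1: Compute gradient at (-0.1858, 3.6721).
grad_x = 2*3*-0.1858 + 9 = 7.8852
grad_y = 2*7*3.6721 - 12 = 39.4094
Step 2: Gradient step.
x_raw = -0.1858 - 0.05*7.8852 = -0.5801
y_raw = 3.6721 - 0.05*39.4094 = 1.7016
Step 3: Project onto [-1, 2].
x_proj = clip(-0.5801) = -0.5801
y_proj = clip(1.7016) = 1.7016
Step 4: Evaluate f.
f(-0.5801, 1.7016) = -4.3619


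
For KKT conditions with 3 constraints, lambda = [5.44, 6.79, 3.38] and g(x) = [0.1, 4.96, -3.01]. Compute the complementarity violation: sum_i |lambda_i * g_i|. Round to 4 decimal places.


KKT complementary slackness check:
lambda_1 * g_1 = 5.44 * 0.1 = 0.544
lambda_2 * g_2 = 6.79 * 4.96 = 33.6784
lambda_3 * g_3 = 3.38 * -3.01 = -10.1738
Total violation = 0.544 + 33.6784 + 10.1738 = 44.3962


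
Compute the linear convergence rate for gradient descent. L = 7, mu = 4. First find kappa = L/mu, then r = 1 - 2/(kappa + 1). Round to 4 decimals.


Step 1: Compute the condition number.
kappa = L/mu = 7/4 = 1.75
Step 2: Compute the convergence rate.
r = 1 - 2/(kappa + 1) = 1 - 2*mu/(L + mu) = (L - mu)/(L + mu) = 3/11 = 0.2727


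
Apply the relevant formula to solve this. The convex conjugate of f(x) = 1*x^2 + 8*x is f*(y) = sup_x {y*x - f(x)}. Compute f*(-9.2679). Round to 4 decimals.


f*(y) = sup_x {y*x - a*x^2 - b*x} = sup_x {(y-b)*x - a*x^2}
FOC: (y - b) - 2a*x = 0 => x* = (y - b)/(2a)
x* = (-9.2679 - 8)/(2*1) = -8.634
f*(-9.2679) = (y-b)^2/(4a) = (-9.2679 - 8)^2/(4*1)
= 298.1804/4 = 74.5451


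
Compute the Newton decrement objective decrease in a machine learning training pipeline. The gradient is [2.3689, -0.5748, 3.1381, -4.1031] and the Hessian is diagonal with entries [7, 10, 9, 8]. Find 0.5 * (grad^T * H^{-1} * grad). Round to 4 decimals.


Step 1: H is diagonal, so H^(-1) * g = [0.3384, -0.0575, 0.3487, -0.5129].
Step 2: g^T H^(-1) g = sum_i g_i^2 / H_ii
  = (2.3689)^2/7 + (-0.5748)^2/10 + (3.1381)^2/9 + (-4.1031)^2/8
  = 0.8017 + 0.033 + 1.0942 + 2.1044 = 4.0333
Step 3: Objective decrease = 0.5 * g^T H^(-1) g = 2.0167


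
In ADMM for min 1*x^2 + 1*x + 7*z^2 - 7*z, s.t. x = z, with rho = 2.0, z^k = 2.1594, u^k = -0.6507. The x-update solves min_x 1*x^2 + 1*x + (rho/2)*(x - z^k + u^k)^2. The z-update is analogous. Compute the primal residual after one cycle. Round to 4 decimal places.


ADMM iteration with rho = 2.0, z^k = 2.1594, u^k = -0.6507
Step 1: x-update.
Minimize 1*x^2 + 1*x + (2.0/2)*(x - 2.1594 - 0.6507)^2
FOC: (2*1 + 2.0)*x = -1 + 2.0*(2.1594 + 0.6507)
x^{k+1} = 1.1551
Step 2: z-update.
Minimize 7*z^2 - 7*z + (2.0/2)*(1.1551 - z - 0.6507)^2
FOC: (2*7 + 2.0)*z = 7 + 2.0*(1.1551 - 0.6507)
z^{k+1} = 0.5005
Step 3: u-update.
u^{k+1} = -0.6507 + 1.1551 - 0.5005 = 0.0038
Step 4: Primal residual = |1.1551 - 0.5005| = 0.6545


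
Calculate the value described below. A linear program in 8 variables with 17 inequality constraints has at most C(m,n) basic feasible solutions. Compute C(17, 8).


Each vertex corresponds to some choice of n active constraints out of m, so the number of vertices is at most C(m, n) = m! / (n!(m-n)!).
m = 17, n = 8
Numerator: 17 * 16 * 15 * 14 * 13 * 12 * 11 * 10
Denominator: 8! = 40320
C(17, 8) = 24310


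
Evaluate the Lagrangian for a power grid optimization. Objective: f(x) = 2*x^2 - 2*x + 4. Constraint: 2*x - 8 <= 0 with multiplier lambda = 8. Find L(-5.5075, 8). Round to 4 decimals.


Step 1: Evaluate f(x).
f(-5.5075) = 2*(-5.5075)^2 - 2*(-5.5075) + 4 = 75.6801
Step 2: Evaluate g(x).
g(-5.5075) = 2*-5.5075 - 8 = -19.015
Step 3: Compute Lagrangian.
L = 75.6801 + 8*-19.015 = -76.4399


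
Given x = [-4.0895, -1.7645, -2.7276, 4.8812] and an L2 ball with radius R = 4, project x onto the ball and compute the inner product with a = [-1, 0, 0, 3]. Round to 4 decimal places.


Step 1: Compute ||x|| (intermediates to 6 decimals).
||x|| = sqrt((-4.0895)^2 + (-1.7645)^2 + (-2.7276)^2 + 4.8812^2) = 7.148663
Step 2: Project.
Since ||x|| > R, scale = R/||x|| = 4/7.148663 = 0.559545, proj(x) = scale * x
proj(x) = [-2.288259, -0.987317, -1.526215, 2.731251]
Step 3: Dot product.
a^T * proj(x) = -1*(-2.288259) + 0*(-0.987317) + 0*(-1.526215) + 3*2.731251 = 10.482


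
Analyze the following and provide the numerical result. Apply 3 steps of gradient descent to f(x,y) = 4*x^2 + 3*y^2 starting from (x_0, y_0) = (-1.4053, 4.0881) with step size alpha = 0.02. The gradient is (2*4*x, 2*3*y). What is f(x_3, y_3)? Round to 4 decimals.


Gradient descent on f(x,y) = 4*x^2 + 3*y^2.
Starting point: (-1.4053, 4.0881), alpha = 0.02
Step 1: grad_x = 2*4*-1.4053 = -11.2424, grad_y = 2*3*4.0881 = 24.5286
  x_1 = -1.4053 - 0.02*-11.2424 = -1.1805
  y_1 = 4.0881 - 0.02*24.5286 = 3.5975
Step 2: grad_x = 2*4*-1.1805 = -9.4436, grad_y = 2*3*3.5975 = 21.5852
  x_2 = -1.1805 - 0.02*-9.4436 = -0.9916
  y_2 = 3.5975 - 0.02*21.5852 = 3.1658
Step 3: grad_x = 2*4*-0.9916 = -7.9326, grad_y = 2*3*3.1658 = 18.9949
  x_3 = -0.9916 - 0.02*-7.9326 = -0.8329
  y_3 = 3.1658 - 0.02*18.9949 = 2.7859
f(-0.8329, 2.7859) = 4*(-0.8329)^2 + 3*2.7859^2 = 26.0592


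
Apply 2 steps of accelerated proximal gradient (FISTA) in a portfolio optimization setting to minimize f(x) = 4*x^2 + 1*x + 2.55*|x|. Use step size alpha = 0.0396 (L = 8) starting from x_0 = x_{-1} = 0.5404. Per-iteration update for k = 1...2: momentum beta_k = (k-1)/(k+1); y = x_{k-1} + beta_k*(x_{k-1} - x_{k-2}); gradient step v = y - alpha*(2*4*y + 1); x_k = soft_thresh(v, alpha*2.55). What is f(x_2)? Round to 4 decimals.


FISTA on f(x) = 4*x^2 + 1*x + 2.55*|x|
L = 8, alpha = 0.0396
Iteration 1: beta = 0.0, y = 0.5404 + 0.0*(0.5404 - 0.5404) = 0.5404
  grad(y) = 5.3232, v = y - alpha*grad = 0.3296
  prox(v) = soft_thresh(0.3296, 0.101) = 0.2286
Iteration 2: beta = 0.3333, y = 0.2286 + 0.3333*(0.2286 - 0.5404) = 0.1247
  grad(y) = 1.9976, v = y - alpha*grad = 0.0456
  prox(v) = soft_thresh(0.0456, 0.101) = 0.0
f(x_2) = 4*0.0^2 + 1*0.0 + 2.55*|0.0| = 0.0


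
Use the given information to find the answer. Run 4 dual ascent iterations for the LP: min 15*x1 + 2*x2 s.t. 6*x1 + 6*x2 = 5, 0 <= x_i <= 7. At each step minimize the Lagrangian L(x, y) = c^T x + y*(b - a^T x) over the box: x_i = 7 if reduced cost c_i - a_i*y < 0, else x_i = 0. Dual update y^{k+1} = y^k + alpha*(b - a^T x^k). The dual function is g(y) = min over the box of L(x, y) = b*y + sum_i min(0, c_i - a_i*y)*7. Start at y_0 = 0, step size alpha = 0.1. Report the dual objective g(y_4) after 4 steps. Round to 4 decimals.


Dual ascent for LP: min 15*x1 + 2*x2, 6*x1 + 6*x2 = 5, 0 <= x_i <= 7
Step 1: y^k = 0.0, reduced costs: (15.0, 2.0)
  x^k = (0.0, 0.0), subgradient = b - a^T x = 5.0
  y^{k+1} = 0.0 + 0.1*5.0 = 0.5
Step 2: y^k = 0.5, reduced costs: (12.0, -1.0)
  x^k = (0.0, 7.0), subgradient = b - a^T x = -37.0
  y^{k+1} = 0.5 + 0.1*-37.0 = -3.2
Step 3: y^k = -3.2, reduced costs: (34.2, 21.2)
  x^k = (0.0, 0.0), subgradient = b - a^T x = 5.0
  y^{k+1} = -3.2 + 0.1*5.0 = -2.7
Step 4: y^k = -2.7, reduced costs: (31.2, 18.2)
  x^k = (0.0, 0.0), subgradient = b - a^T x = 5.0
  y^{k+1} = -2.7 + 0.1*5.0 = -2.2
Dual objective at y_4 = -2.2: reduced costs (28.2, 15.2), box minimizer x = (0.0, 0.0)
g(y_4) = b*y + (c1 - a1*y)*x1 + (c2 - a2*y)*x2 = 5*(-2.2) + 28.2*0.0 + 15.2*0.0 = -11.0 + 0.0 + 0.0 = -11.0


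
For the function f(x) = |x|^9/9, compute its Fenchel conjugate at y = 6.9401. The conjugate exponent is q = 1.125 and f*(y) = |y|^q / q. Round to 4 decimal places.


The conjugate exponent q satisfies 1/p + 1/q = 1.
p = 9, so q = 9/(9 - 1) = 1.125
|y|^q = 6.9401^1.125 = 8.8417
f*(6.9401) = 8.8417 / 1.125 = 7.8593


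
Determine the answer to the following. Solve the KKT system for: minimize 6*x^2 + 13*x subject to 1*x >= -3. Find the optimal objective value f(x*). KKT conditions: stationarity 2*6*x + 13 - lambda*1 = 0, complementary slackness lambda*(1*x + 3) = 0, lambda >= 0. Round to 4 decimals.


Step 1: Try lambda = 0 (constraint inactive).
Stationarity: 2*6*x + 13 = 0
x* = -13/(2*6) = -13/12 = -1.0833 (rounded; the exact value -13/12 is used below)
Check constraint: 1*-1.0833 = -1.0833 >= -3 -- satisfied.
Step 2: Compute optimal value.
f(x*) = 6*(-13/12)^2 + 13*(-13/12) = -7.0417


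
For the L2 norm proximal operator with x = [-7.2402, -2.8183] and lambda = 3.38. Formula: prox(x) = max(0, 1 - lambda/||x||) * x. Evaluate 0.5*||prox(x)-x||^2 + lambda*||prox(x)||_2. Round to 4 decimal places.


Step 1: Compute ||x||.
||x|| = 7.7694
Step 2: Compute scaling factor.
scale = max(0, 1 - 3.38/7.7694) = 0.565
Step 3: prox(x) = [-4.0904, -1.5922]
||prox(x)|| = 4.3894
Step 4: Proximal objective.
0.5*||prox-x||^2 = 5.7122
lambda*||prox|| = 14.8362
Total = 20.5483


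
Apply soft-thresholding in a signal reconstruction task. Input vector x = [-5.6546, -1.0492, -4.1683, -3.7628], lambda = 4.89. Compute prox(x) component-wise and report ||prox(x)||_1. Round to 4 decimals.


Soft-thresholding with lambda = 4.89:
prox(-5.6546) = sign(-5.6546)*max(|-5.6546| - 4.89, 0) = -0.7646
prox(-1.0492) = sign(-1.0492)*max(|-1.0492| - 4.89, 0) = 0.0
prox(-4.1683) = sign(-4.1683)*max(|-4.1683| - 4.89, 0) = 0.0
prox(-3.7628) = sign(-3.7628)*max(|-3.7628| - 4.89, 0) = 0.0
prox(x) = [-0.7646, 0.0, 0.0, 0.0]
||prox(x)||_1 = 0.7646 + 0.0 + 0.0 + 0.0 = 0.7646


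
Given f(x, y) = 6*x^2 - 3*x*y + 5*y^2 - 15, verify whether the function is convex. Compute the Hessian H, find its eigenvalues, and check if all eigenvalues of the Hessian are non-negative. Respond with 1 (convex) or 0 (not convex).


The Hessian of f(x,y) = 6*x^2 - 3*x*y + 5*y^2 - 15 is:
H = [[12, -3], [-3, 10]]
Trace = 12 + 10 = 22
Determinant = 12*10 - (-3)^2 = 111
Discriminant = (22)^2 - 4*111 = 40.0
Eigenvalues: lambda_1 = 7.8377, lambda_2 = 14.1623
The function is convex.

1


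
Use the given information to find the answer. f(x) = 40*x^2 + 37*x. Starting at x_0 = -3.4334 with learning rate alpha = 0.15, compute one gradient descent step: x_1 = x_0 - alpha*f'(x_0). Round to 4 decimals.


We compute the gradient at x_0 and apply the update.
f'(x) = 80*x + 37
f'(-3.4334) = 80*-3.4334 + 37 = -237.672
x_1 = -3.4334 - 0.15*-237.672 = 32.2174


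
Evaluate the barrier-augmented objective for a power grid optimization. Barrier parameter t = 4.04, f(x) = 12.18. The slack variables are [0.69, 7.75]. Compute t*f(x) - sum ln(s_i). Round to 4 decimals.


Step 1: Compute log-barrier.
ln values: [-0.3711, 2.0477]
phi = -(-0.3711 + 2.0477) = -1.6766
Step 2: Compute augmented objective.
t*f(x) = 4.04*12.18 = 49.2072
Total = 49.2072 - 1.6766 = 47.5306


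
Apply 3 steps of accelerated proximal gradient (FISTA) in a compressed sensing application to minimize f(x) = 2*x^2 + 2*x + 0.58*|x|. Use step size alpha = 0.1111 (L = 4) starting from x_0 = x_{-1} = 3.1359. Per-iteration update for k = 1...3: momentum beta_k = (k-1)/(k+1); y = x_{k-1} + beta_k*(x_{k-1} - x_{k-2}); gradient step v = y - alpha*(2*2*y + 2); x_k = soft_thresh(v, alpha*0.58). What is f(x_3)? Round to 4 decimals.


FISTA on f(x) = 2*x^2 + 2*x + 0.58*|x|
L = 4, alpha = 0.1111
Iteration 1: beta = 0.0, y = 3.1359 + 0.0*(3.1359 - 3.1359) = 3.1359
  grad(y) = 14.5436, v = y - alpha*grad = 1.5201
  prox(v) = soft_thresh(1.5201, 0.0644) = 1.4557
Iteration 2: beta = 0.3333, y = 1.4557 + 0.3333*(1.4557 - 3.1359) = 0.8956
  grad(y) = 5.5824, v = y - alpha*grad = 0.2754
  prox(v) = soft_thresh(0.2754, 0.0644) = 0.211
Iteration 3: beta = 0.5, y = 0.211 + 0.5*(0.211 - 1.4557) = -0.4114
  grad(y) = 0.3544, v = y - alpha*grad = -0.4508
  prox(v) = soft_thresh(-0.4508, 0.0644) = -0.3863
f(x_3) = 2*(-0.3863)^2 + 2*(-0.3863) + 0.58*|-0.3863| = -0.2501


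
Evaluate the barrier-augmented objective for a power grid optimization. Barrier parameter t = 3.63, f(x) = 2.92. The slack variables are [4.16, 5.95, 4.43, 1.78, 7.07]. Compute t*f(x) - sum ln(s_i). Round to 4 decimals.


Step 1: Compute log-barrier.
ln values: [1.4255, 1.7834, 1.4884, 0.5766, 1.9559]
phi = -(1.4255 + 1.7834 + 1.4884 + 0.5766 + 1.9559) = -7.2298
Step 2: Compute augmented objective.
t*f(x) = 3.63*2.92 = 10.5996
Total = 10.5996 - 7.2298 = 3.3698


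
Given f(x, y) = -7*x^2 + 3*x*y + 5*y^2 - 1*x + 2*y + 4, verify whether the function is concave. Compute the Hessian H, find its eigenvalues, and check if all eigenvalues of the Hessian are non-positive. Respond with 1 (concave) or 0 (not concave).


The Hessian of f(x,y) = -7*x^2 + 3*x*y + 5*y^2 - 1*x + 2*y + 4 is:
H = [[-14, 3], [3, 10]]
Trace = -14 + 10 = -4
Determinant = -14*10 - (3)^2 = -149
Discriminant = (-4)^2 - 4*-149 = 612.0
Eigenvalues: lambda_1 = -14.3693, lambda_2 = 10.3693
The function is not concave.

0


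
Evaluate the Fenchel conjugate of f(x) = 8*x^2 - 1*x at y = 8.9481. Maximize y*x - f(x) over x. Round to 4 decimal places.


f*(y) = sup_x {y*x - a*x^2 - b*x} = sup_x {(y-b)*x - a*x^2}
FOC: (y - b) - 2a*x = 0 => x* = (y - b)/(2a)
x* = (8.9481 + 1)/(2*8) = 0.6218
f*(8.9481) = (y-b)^2/(4a) = (8.9481 + 1)^2/(4*8)
= 98.9647/32 = 3.0926


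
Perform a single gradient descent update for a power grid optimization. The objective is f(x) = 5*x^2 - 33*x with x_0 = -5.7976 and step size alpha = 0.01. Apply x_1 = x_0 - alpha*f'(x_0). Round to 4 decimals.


We compute the gradient at x_0 and apply the update.
f'(x) = 10*x - 33
f'(-5.7976) = 10*-5.7976 - 33 = -90.976
x_1 = -5.7976 - 0.01*-90.976 = -4.8878


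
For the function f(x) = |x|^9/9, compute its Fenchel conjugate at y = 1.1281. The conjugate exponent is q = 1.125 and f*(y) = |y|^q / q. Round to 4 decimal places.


The conjugate exponent q satisfies 1/p + 1/q = 1.
p = 9, so q = 9/(9 - 1) = 1.125
|y|^q = 1.1281^1.125 = 1.1452
f*(1.1281) = 1.1452 / 1.125 = 1.018


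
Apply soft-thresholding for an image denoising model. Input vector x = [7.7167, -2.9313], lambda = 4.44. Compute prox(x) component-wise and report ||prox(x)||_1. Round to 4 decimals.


Soft-thresholding with lambda = 4.44:
prox(7.7167) = sign(7.7167)*max(|7.7167| - 4.44, 0) = 3.2767
prox(-2.9313) = sign(-2.9313)*max(|-2.9313| - 4.44, 0) = 0.0
prox(x) = [3.2767, 0.0]
||prox(x)||_1 = 3.2767 + 0.0 = 3.2767


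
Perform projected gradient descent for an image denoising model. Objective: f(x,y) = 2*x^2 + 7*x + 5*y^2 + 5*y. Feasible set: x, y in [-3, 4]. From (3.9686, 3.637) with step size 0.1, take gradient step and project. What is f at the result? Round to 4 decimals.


Step 1: Compute gradient at (3.9686, 3.637).
grad_x = 2*2*3.9686 + 7 = 22.8744
grad_y = 2*5*3.637 + 5 = 41.37
Step 2: Gradient step.
x_raw = 3.9686 - 0.1*22.8744 = 1.6812
y_raw = 3.637 - 0.1*41.37 = -0.5
Step 3: Project onto [-3, 4].
x_proj = clip(1.6812) = 1.6812
y_proj = clip(-0.5) = -0.5
Step 4: Evaluate f.
f(1.6812, -0.5) = 16.1707


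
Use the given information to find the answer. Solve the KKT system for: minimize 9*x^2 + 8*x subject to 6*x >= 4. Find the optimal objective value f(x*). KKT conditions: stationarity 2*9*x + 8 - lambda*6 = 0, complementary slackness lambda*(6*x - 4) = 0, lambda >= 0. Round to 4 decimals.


Step 1: Try lambda = 0 (constraint inactive).
x_unc = -8/(2*9) = -0.4444
Check: 6*-0.4444 = -2.6664 < 4 -- violated!
Step 2: Constraint must be active: 6*x = 4
x* = 4/6 = 2/3 = 0.6667 (rounded; the exact value 2/3 is used below)
lambda = (2*9*(2/3) + 8)/6 = 3.3333
Step 3: Compute optimal value.
f(x*) = 9*(2/3)^2 + 8*(2/3) = 9.3333


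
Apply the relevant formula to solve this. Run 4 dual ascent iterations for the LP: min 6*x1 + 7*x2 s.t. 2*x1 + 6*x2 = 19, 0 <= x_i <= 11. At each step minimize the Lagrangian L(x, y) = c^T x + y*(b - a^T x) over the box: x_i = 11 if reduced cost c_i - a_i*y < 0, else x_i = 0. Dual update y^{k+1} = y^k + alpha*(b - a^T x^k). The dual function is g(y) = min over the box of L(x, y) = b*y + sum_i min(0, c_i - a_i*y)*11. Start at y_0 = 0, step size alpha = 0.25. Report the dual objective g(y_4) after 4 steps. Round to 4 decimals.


Dual ascent for LP: min 6*x1 + 7*x2, 2*x1 + 6*x2 = 19, 0 <= x_i <= 11
Step 1: y^k = 0.0, reduced costs: (6.0, 7.0)
  x^k = (0.0, 0.0), subgradient = b - a^T x = 19.0
  y^{k+1} = 0.0 + 0.25*19.0 = 4.75
Step 2: y^k = 4.75, reduced costs: (-3.5, -21.5)
  x^k = (11.0, 11.0), subgradient = b - a^T x = -69.0
  y^{k+1} = 4.75 + 0.25*-69.0 = -12.5
Step 3: y^k = -12.5, reduced costs: (31.0, 82.0)
  x^k = (0.0, 0.0), subgradient = b - a^T x = 19.0
  y^{k+1} = -12.5 + 0.25*19.0 = -7.75
Step 4: y^k = -7.75, reduced costs: (21.5, 53.5)
  x^k = (0.0, 0.0), subgradient = b - a^T x = 19.0
  y^{k+1} = -7.75 + 0.25*19.0 = -3.0
Dual objective at y_4 = -3.0: reduced costs (12.0, 25.0), box minimizer x = (0.0, 0.0)
g(y_4) = b*y + (c1 - a1*y)*x1 + (c2 - a2*y)*x2 = 19*(-3.0) + 12.0*0.0 + 25.0*0.0 = -57.0 + 0.0 + 0.0 = -57.0


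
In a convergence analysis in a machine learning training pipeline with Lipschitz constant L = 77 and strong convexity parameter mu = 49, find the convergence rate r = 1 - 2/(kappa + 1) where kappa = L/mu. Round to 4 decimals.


Step 1: Compute the condition number.
kappa = L/mu = 77/49 = 1.5714
Step 2: Compute the convergence rate.
r = 1 - 2/(kappa + 1) = 1 - 2*mu/(L + mu) = (L - mu)/(L + mu) = 28/126 = 0.2222


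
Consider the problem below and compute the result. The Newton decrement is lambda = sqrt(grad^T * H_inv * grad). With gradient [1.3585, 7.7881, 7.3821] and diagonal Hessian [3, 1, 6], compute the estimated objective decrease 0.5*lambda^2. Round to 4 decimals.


Step 1: H is diagonal, so H^(-1) * g = [0.4528, 7.7881, 1.2304].
Step 2: g^T H^(-1) g = sum_i g_i^2 / H_ii
  = (1.3585)^2/3 + (7.7881)^2/1 + (7.3821)^2/6
  = 0.6152 + 60.6545 + 9.0826 = 70.3522
Step 3: Objective decrease = 0.5 * g^T H^(-1) g = 35.1761


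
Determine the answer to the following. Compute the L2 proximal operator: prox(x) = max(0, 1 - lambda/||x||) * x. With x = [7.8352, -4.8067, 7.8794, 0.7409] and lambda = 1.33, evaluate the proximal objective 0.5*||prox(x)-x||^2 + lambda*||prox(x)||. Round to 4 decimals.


Step 1: Compute ||x||.
||x|| = 12.1297
Step 2: Compute scaling factor.
scale = max(0, 1 - 1.33/12.1297) = 0.8904
Step 3: prox(x) = [6.9761, -4.2797, 7.0154, 0.6597]
||prox(x)|| = 10.7997
Step 4: Proximal objective.
0.5*||prox-x||^2 = 0.8845
lambda*||prox|| = 14.3636
Total = 15.248


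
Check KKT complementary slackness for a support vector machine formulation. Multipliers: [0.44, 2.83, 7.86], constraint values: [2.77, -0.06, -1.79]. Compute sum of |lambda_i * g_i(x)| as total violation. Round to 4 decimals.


KKT complementary slackness check:
lambda_1 * g_1 = 0.44 * 2.77 = 1.2188
lambda_2 * g_2 = 2.83 * -0.06 = -0.1698
lambda_3 * g_3 = 7.86 * -1.79 = -14.0694
Total violation = 1.2188 + 0.1698 + 14.0694 = 15.458


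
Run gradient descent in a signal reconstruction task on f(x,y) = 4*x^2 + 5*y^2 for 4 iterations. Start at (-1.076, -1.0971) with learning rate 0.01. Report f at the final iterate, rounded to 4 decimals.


Gradient descent on f(x,y) = 4*x^2 + 5*y^2.
Starting point: (-1.076, -1.0971), alpha = 0.01
Step 1: grad_x = 2*4*-1.076 = -8.608, grad_y = 2*5*-1.0971 = -10.971
  x_1 = -1.076 - 0.01*-8.608 = -0.9899
  y_1 = -1.0971 - 0.01*-10.971 = -0.9874
Step 2: grad_x = 2*4*-0.9899 = -7.9194, grad_y = 2*5*-0.9874 = -9.8739
  x_2 = -0.9899 - 0.01*-7.9194 = -0.9107
  y_2 = -0.9874 - 0.01*-9.8739 = -0.8887
Step 3: grad_x = 2*4*-0.9107 = -7.2858, grad_y = 2*5*-0.8887 = -8.8865
  x_3 = -0.9107 - 0.01*-7.2858 = -0.8379
  y_3 = -0.8887 - 0.01*-8.8865 = -0.7998
Step 4: grad_x = 2*4*-0.8379 = -6.7029, grad_y = 2*5*-0.7998 = -7.9979
  x_4 = -0.8379 - 0.01*-6.7029 = -0.7708
  y_4 = -0.7998 - 0.01*-7.9979 = -0.7198
f(-0.7708, -0.7198) = 4*(-0.7708)^2 + 5*(-0.7198)^2 = 4.9674


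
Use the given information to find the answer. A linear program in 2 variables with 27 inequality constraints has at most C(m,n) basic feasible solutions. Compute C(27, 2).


Each vertex corresponds to some choice of n active constraints out of m, so the number of vertices is at most C(m, n) = m! / (n!(m-n)!).
m = 27, n = 2
Numerator: 27 * 26
Denominator: 2! = 2
C(27, 2) = 351


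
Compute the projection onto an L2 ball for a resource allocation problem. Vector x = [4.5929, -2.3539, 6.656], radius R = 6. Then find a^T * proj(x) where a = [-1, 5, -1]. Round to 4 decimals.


Step 1: Compute ||x|| (intermediates to 6 decimals).
||x|| = sqrt(4.5929^2 + (-2.3539)^2 + 6.656^2) = 8.422465
Step 2: Project.
Since ||x|| > R, scale = R/||x|| = 6/8.422465 = 0.712381, proj(x) = scale * x
proj(x) = [3.271895, -1.676874, 4.741608]
Step 3: Dot product.
a^T * proj(x) = -1*3.271895 + 5*(-1.676874) - 1*4.741608 = -16.3979


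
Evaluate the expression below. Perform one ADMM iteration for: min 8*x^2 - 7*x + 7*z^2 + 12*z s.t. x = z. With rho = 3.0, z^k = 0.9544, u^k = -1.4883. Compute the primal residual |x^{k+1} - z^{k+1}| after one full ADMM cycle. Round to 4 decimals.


ADMM iteration with rho = 3.0, z^k = 0.9544, u^k = -1.4883
Step 1: x-update.
Minimize 8*x^2 - 7*x + (3.0/2)*(x - 0.9544 - 1.4883)^2
FOC: (2*8 + 3.0)*x = 7 + 3.0*(0.9544 + 1.4883)
x^{k+1} = 0.7541
Step 2: z-update.
Minimize 7*z^2 + 12*z + (3.0/2)*(0.7541 - z - 1.4883)^2
FOC: (2*7 + 3.0)*z = -12 + 3.0*(0.7541 - 1.4883)
z^{k+1} = -0.8354
Step 3: u-update.
u^{k+1} = -1.4883 + 0.7541 + 0.8354 = 0.1013
Step 4: Primal residual = |0.7541 + 0.8354| = 1.5896


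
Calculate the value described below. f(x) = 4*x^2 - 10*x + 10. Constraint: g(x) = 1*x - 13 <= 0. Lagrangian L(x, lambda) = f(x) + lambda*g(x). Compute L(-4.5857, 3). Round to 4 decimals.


Step 1: Evaluate f(x).
f(-4.5857) = 4*(-4.5857)^2 - 10*(-4.5857) + 10 = 139.9716
Step 2: Evaluate g(x).
g(-4.5857) = 1*-4.5857 - 13 = -17.5857
Step 3: Compute Lagrangian.
L = 139.9716 + 3*-17.5857 = 87.2145


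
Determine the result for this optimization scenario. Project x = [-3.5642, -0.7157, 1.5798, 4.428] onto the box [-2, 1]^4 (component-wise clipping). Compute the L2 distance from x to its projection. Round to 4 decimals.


Project each component onto [-2, 1].
clip(-3.5642) = -2.0, clip(-0.7157) = -0.7157, clip(1.5798) = 1.0, clip(4.428) = 1.0
Projection = [-2.0, -0.7157, 1.0, 1.0]
Squared diffs: [2.4467, 0.0, 0.3362, 11.7512]
Distance = sqrt(14.5341) = 3.8124


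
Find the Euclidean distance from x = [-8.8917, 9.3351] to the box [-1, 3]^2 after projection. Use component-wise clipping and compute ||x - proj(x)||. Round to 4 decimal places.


Project each component onto [-1, 3].
clip(-8.8917) = -1.0, clip(9.3351) = 3.0
Projection = [-1.0, 3.0]
Squared diffs: [62.2789, 40.1335]
Distance = sqrt(102.4124) = 10.1199


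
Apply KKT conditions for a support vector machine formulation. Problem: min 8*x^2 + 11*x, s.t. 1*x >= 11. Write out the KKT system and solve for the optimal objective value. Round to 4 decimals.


Step 1: Try lambda = 0 (constraint inactive).
x_unc = -11/(2*8) = -0.6875
Check: 1*-0.6875 = -0.6875 < 11 -- violated!
Step 2: Constraint must be active: 1*x = 11
x* = 11/1 = 11.0
lambda = (2*8*11.0 + 11)/1 = 187.0
Step 3: Compute optimal value.
f(x*) = 8*11.0^2 + 11*11.0 = 1089.0


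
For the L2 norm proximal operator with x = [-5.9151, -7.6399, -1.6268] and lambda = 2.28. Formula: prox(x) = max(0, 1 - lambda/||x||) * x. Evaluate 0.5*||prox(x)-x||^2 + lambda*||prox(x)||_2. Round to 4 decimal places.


Step 1: Compute ||x||.
||x|| = 9.7981
Step 2: Compute scaling factor.
scale = max(0, 1 - 2.28/9.7981) = 0.7673
Step 3: prox(x) = [-4.5387, -5.8621, -1.2482]
||prox(x)|| = 7.5181
Step 4: Proximal objective.
0.5*||prox-x||^2 = 2.5992
lambda*||prox|| = 17.1413
Total = 19.7405


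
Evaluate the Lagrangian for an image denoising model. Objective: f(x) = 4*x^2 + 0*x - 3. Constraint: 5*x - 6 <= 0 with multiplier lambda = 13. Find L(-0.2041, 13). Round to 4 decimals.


Step 1: Evaluate f(x).
f(-0.2041) = 4*(-0.2041)^2 + 0*(-0.2041) - 3 = -2.8334
Step 2: Evaluate g(x).
g(-0.2041) = 5*-0.2041 - 6 = -7.0205
Step 3: Compute Lagrangian.
L = -2.8334 + 13*-7.0205 = -94.0999


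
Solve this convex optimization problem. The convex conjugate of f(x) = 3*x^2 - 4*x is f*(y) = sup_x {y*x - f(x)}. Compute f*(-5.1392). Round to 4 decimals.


f*(y) = sup_x {y*x - a*x^2 - b*x} = sup_x {(y-b)*x - a*x^2}
FOC: (y - b) - 2a*x = 0 => x* = (y - b)/(2a)
x* = (-5.1392 + 4)/(2*3) = -0.1899
f*(-5.1392) = (y-b)^2/(4a) = (-5.1392 + 4)^2/(4*3)
= 1.2978/12 = 0.1081


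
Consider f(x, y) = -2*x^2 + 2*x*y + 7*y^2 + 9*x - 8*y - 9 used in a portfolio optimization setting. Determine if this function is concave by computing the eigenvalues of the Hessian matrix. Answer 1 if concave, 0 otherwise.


The Hessian of f(x,y) = -2*x^2 + 2*x*y + 7*y^2 + 9*x - 8*y - 9 is:
H = [[-4, 2], [2, 14]]
Trace = -4 + 14 = 10
Determinant = -4*14 - (2)^2 = -60
Discriminant = (10)^2 - 4*-60 = 340.0
Eigenvalues: lambda_1 = -4.2195, lambda_2 = 14.2195
The function is not concave.

0


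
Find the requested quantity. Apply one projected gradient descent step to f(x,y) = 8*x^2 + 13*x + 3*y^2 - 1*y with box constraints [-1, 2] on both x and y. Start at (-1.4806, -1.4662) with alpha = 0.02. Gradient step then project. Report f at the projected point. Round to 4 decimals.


Step 1: Compute gradient at (-1.4806, -1.4662).
grad_x = 2*8*-1.4806 + 13 = -10.6896
grad_y = 2*3*-1.4662 - 1 = -9.7972
Step 2: Gradient step.
x_raw = -1.4806 - 0.02*-10.6896 = -1.2668
y_raw = -1.4662 - 0.02*-9.7972 = -1.2703
Step 3: Project onto [-1, 2].
x_proj = clip(-1.2668) = -1.0
y_proj = clip(-1.2703) = -1.0
Step 4: Evaluate f.
f(-1.0, -1.0) = -1.0


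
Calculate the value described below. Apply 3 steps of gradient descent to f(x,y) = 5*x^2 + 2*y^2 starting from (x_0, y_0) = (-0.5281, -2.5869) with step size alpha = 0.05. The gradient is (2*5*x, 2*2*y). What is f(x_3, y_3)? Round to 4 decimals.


Gradient descent on f(x,y) = 5*x^2 + 2*y^2.
Starting point: (-0.5281, -2.5869), alpha = 0.05
Step 1: grad_x = 2*5*-0.5281 = -5.281, grad_y = 2*2*-2.5869 = -10.3476
  x_1 = -0.5281 - 0.05*-5.281 = -0.2641
  y_1 = -2.5869 - 0.05*-10.3476 = -2.0695
Step 2: grad_x = 2*5*-0.2641 = -2.6405, grad_y = 2*2*-2.0695 = -8.2781
  x_2 = -0.2641 - 0.05*-2.6405 = -0.132
  y_2 = -2.0695 - 0.05*-8.2781 = -1.6556
Step 3: grad_x = 2*5*-0.132 = -1.3203, grad_y = 2*2*-1.6556 = -6.6225
  x_3 = -0.132 - 0.05*-1.3203 = -0.066
  y_3 = -1.6556 - 0.05*-6.6225 = -1.3245
f(-0.066, -1.3245) = 5*(-0.066)^2 + 2*(-1.3245)^2 = 3.5304


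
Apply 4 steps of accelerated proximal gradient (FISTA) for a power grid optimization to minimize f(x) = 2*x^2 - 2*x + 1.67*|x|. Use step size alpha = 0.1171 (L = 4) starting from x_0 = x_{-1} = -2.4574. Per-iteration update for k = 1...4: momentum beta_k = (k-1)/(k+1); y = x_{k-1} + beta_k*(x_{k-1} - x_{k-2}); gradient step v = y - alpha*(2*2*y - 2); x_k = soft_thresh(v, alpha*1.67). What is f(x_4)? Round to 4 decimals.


FISTA on f(x) = 2*x^2 - 2*x + 1.67*|x|
L = 4, alpha = 0.1171
Iteration 1: beta = 0.0, y = -2.4574 + 0.0*(-2.4574 + 2.4574) = -2.4574
  grad(y) = -11.8296, v = y - alpha*grad = -1.0722
  prox(v) = soft_thresh(-1.0722, 0.1956) = -0.8766
Iteration 2: beta = 0.3333, y = -0.8766 + 0.3333*(-0.8766 + 2.4574) = -0.3497
  grad(y) = -3.3986, v = y - alpha*grad = 0.0483
  prox(v) = soft_thresh(0.0483, 0.1956) = 0.0
Iteration 3: beta = 0.5, y = 0.0 + 0.5*(0.0 + 0.8766) = 0.4383
  grad(y) = -0.2468, v = y - alpha*grad = 0.4672
  prox(v) = soft_thresh(0.4672, 0.1956) = 0.2716
Iteration 4: beta = 0.6, y = 0.2716 + 0.6*(0.2716 - 0.0) = 0.4346
  grad(y) = -0.2615, v = y - alpha*grad = 0.4652
  prox(v) = soft_thresh(0.4652, 0.1956) = 0.2697
f(x_4) = 2*0.2697^2 - 2*0.2697 + 1.67*|0.2697| = 0.0565


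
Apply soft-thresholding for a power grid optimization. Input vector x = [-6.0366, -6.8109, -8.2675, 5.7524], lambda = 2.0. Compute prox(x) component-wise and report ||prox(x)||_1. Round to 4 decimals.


Soft-thresholding with lambda = 2.0:
prox(-6.0366) = sign(-6.0366)*max(|-6.0366| - 2.0, 0) = -4.0366
prox(-6.8109) = sign(-6.8109)*max(|-6.8109| - 2.0, 0) = -4.8109
prox(-8.2675) = sign(-8.2675)*max(|-8.2675| - 2.0, 0) = -6.2675
prox(5.7524) = sign(5.7524)*max(|5.7524| - 2.0, 0) = 3.7524
prox(x) = [-4.0366, -4.8109, -6.2675, 3.7524]
||prox(x)||_1 = 4.0366 + 4.8109 + 6.2675 + 3.7524 = 18.8674


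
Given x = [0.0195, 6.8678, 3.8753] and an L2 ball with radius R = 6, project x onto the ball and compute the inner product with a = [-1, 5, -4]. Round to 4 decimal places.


Step 1: Compute ||x|| (intermediates to 6 decimals).
||x|| = sqrt(0.0195^2 + 6.8678^2 + 3.8753^2) = 7.885747
Step 2: Project.
Since ||x|| > R, scale = R/||x|| = 6/7.885747 = 0.760866, proj(x) = scale * x
proj(x) = [0.014837, 5.225476, 2.948584]
Step 3: Dot product.
a^T * proj(x) = -1*0.014837 + 5*5.225476 - 4*2.948584 = 14.3182


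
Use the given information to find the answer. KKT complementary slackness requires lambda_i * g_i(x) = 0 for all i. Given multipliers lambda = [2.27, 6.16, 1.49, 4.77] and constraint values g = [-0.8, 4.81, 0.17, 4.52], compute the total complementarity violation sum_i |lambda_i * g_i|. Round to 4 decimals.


KKT complementary slackness check:
lambda_1 * g_1 = 2.27 * -0.8 = -1.816
lambda_2 * g_2 = 6.16 * 4.81 = 29.6296
lambda_3 * g_3 = 1.49 * 0.17 = 0.2533
lambda_4 * g_4 = 4.77 * 4.52 = 21.5604
Total violation = 1.816 + 29.6296 + 0.2533 + 21.5604 = 53.2593


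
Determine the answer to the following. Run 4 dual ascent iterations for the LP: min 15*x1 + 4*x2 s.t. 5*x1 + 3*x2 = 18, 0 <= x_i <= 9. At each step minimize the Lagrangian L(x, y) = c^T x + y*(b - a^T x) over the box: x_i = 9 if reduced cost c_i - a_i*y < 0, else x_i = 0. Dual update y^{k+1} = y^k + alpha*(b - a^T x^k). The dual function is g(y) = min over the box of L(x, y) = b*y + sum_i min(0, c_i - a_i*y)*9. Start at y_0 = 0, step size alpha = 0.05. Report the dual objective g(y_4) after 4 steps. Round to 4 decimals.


Dual ascent for LP: min 15*x1 + 4*x2, 5*x1 + 3*x2 = 18, 0 <= x_i <= 9
Step 1: y^k = 0.0, reduced costs: (15.0, 4.0)
  x^k = (0.0, 0.0), subgradient = b - a^T x = 18.0
  y^{k+1} = 0.0 + 0.05*18.0 = 0.9
Step 2: y^k = 0.9, reduced costs: (10.5, 1.3)
  x^k = (0.0, 0.0), subgradient = b - a^T x = 18.0
  y^{k+1} = 0.9 + 0.05*18.0 = 1.8
Step 3: y^k = 1.8, reduced costs: (6.0, -1.4)
  x^k = (0.0, 9.0), subgradient = b - a^T x = -9.0
  y^{k+1} = 1.8 + 0.05*-9.0 = 1.35
Step 4: y^k = 1.35, reduced costs: (8.25, -0.05)
  x^k = (0.0, 9.0), subgradient = b - a^T x = -9.0
  y^{k+1} = 1.35 + 0.05*-9.0 = 0.9
Dual objective at y_4 = 0.9: reduced costs (10.5, 1.3), box minimizer x = (0.0, 0.0)
g(y_4) = b*y + (c1 - a1*y)*x1 + (c2 - a2*y)*x2 = 18*0.9 + 10.5*0.0 + 1.3*0.0 = 16.2 + 0.0 + 0.0 = 16.2


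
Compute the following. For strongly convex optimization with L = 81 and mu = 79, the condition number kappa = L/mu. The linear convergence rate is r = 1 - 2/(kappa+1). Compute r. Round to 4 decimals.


Step 1: Compute the condition number.
kappa = L/mu = 81/79 = 1.0253
Step 2: Compute the convergence rate.
r = 1 - 2/(kappa + 1) = 1 - 2*mu/(L + mu) = (L - mu)/(L + mu) = 2/160 = 0.0125


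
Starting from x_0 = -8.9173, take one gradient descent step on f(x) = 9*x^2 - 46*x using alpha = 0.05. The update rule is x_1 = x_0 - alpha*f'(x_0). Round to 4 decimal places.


We compute the gradient at x_0 and apply the update.
f'(x) = 18*x - 46
f'(-8.9173) = 18*-8.9173 - 46 = -206.5114
x_1 = -8.9173 - 0.05*-206.5114 = 1.4083


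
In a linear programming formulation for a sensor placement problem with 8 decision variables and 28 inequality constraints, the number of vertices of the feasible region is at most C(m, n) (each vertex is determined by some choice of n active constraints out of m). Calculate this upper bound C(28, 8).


Each vertex corresponds to some choice of n active constraints out of m, so the number of vertices is at most C(m, n) = m! / (n!(m-n)!).
m = 28, n = 8
Numerator: 28 * 27 * 26 * 25 * 24 * 23 * 22 * 21
Denominator: 8! = 40320
C(28, 8) = 3108105


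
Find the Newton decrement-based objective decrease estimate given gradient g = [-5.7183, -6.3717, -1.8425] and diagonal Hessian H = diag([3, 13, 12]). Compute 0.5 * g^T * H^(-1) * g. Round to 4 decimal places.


Step 1: H is diagonal, so H^(-1) * g = [-1.9061, -0.4901, -0.1535].
Step 2: g^T H^(-1) g = sum_i g_i^2 / H_ii
  = (-5.7183)^2/3 + (-6.3717)^2/13 + (-1.8425)^2/12
  = 10.8997 + 3.123 + 0.2829 = 14.3055
Step 3: Objective decrease = 0.5 * g^T H^(-1) g = 7.1528


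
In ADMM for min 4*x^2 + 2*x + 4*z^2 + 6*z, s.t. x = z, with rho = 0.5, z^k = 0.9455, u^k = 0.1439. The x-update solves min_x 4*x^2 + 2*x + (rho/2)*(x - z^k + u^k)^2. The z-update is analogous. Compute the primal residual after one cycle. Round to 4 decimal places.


ADMM iteration with rho = 0.5, z^k = 0.9455, u^k = 0.1439
Step 1: x-update.
Minimize 4*x^2 + 2*x + (0.5/2)*(x - 0.9455 + 0.1439)^2
FOC: (2*4 + 0.5)*x = -2 + 0.5*(0.9455 - 0.1439)
x^{k+1} = -0.1881
Step 2: z-update.
Minimize 4*z^2 + 6*z + (0.5/2)*(-0.1881 - z + 0.1439)^2
FOC: (2*4 + 0.5)*z = -6 + 0.5*(-0.1881 + 0.1439)
z^{k+1} = -0.7085
Step 3: u-update.
u^{k+1} = 0.1439 - 0.1881 + 0.7085 = 0.6642
Step 4: Primal residual = |-0.1881 + 0.7085| = 0.5203


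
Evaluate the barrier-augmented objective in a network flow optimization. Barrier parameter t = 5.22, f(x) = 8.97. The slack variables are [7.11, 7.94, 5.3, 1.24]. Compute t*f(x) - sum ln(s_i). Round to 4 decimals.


Step 1: Compute log-barrier.
ln values: [1.9615, 2.0719, 1.6677, 0.2151]
phi = -(1.9615 + 2.0719 + 1.6677 + 0.2151) = -5.9162
Step 2: Compute augmented objective.
t*f(x) = 5.22*8.97 = 46.8234
Total = 46.8234 - 5.9162 = 40.9072


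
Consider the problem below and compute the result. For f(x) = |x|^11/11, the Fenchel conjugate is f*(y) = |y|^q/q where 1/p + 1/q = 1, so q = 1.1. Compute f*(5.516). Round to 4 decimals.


The conjugate exponent q satisfies 1/p + 1/q = 1.
p = 11, so q = 11/(11 - 1) = 1.1
|y|^q = 5.516^1.1 = 6.5431
f*(5.516) = 6.5431 / 1.1 = 5.9483
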